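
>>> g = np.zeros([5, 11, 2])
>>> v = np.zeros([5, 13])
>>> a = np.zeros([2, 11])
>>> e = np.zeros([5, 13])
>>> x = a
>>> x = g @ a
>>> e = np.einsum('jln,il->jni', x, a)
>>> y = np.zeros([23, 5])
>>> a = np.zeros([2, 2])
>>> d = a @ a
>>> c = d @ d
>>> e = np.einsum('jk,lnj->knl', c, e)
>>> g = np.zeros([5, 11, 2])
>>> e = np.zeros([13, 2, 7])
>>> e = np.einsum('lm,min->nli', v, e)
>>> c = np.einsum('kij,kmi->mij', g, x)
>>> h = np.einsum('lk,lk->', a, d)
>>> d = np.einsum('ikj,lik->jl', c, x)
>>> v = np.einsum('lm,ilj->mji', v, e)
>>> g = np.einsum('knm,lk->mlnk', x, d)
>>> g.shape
(11, 2, 11, 5)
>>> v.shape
(13, 2, 7)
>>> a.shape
(2, 2)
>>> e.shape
(7, 5, 2)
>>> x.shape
(5, 11, 11)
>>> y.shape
(23, 5)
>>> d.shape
(2, 5)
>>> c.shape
(11, 11, 2)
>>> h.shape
()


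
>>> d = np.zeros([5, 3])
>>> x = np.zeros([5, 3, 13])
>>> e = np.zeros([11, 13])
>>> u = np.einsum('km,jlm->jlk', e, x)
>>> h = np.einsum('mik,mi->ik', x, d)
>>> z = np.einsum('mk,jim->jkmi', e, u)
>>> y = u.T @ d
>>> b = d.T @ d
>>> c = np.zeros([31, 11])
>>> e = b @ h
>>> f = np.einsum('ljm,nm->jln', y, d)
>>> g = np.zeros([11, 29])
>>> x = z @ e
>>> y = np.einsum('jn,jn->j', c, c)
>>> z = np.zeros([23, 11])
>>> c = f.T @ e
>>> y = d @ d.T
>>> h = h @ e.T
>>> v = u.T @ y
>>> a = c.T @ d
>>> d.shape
(5, 3)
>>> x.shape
(5, 13, 11, 13)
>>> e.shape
(3, 13)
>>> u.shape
(5, 3, 11)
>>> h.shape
(3, 3)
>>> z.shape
(23, 11)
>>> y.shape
(5, 5)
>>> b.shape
(3, 3)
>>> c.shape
(5, 11, 13)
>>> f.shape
(3, 11, 5)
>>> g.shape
(11, 29)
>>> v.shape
(11, 3, 5)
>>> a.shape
(13, 11, 3)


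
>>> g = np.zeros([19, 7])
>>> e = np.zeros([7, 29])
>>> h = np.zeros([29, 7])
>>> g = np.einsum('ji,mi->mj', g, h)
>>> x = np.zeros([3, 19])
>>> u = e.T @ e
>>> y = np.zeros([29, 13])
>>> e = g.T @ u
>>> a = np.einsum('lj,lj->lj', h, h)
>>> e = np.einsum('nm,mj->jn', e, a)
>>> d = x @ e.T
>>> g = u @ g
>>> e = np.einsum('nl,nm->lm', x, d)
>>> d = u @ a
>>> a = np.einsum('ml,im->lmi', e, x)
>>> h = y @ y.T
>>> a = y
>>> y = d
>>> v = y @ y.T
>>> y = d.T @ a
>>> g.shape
(29, 19)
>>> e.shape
(19, 7)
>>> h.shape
(29, 29)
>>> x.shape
(3, 19)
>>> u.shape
(29, 29)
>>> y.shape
(7, 13)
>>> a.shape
(29, 13)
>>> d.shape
(29, 7)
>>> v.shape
(29, 29)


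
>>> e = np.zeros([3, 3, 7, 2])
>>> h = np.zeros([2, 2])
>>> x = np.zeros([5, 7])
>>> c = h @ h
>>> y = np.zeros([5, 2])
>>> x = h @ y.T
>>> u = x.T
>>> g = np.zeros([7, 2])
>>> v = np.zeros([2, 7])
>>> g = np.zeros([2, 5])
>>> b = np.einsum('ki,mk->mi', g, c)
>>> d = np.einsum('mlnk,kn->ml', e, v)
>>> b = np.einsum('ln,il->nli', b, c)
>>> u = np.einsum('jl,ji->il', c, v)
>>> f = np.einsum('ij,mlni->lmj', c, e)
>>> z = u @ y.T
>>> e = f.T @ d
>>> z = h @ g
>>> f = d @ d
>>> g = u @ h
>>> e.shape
(2, 3, 3)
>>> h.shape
(2, 2)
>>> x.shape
(2, 5)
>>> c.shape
(2, 2)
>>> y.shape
(5, 2)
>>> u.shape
(7, 2)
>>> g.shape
(7, 2)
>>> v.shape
(2, 7)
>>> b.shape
(5, 2, 2)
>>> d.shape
(3, 3)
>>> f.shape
(3, 3)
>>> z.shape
(2, 5)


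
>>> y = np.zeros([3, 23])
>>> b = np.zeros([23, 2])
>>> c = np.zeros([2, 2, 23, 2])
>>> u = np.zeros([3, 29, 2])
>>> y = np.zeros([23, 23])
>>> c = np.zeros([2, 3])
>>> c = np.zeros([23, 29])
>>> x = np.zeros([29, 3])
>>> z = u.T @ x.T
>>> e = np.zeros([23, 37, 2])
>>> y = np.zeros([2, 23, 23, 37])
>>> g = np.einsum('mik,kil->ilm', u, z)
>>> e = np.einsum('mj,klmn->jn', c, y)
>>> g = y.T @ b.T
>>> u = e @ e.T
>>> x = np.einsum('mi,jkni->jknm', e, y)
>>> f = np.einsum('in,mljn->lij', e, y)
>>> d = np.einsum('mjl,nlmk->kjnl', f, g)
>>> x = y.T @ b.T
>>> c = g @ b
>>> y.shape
(2, 23, 23, 37)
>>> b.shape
(23, 2)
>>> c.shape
(37, 23, 23, 2)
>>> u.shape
(29, 29)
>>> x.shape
(37, 23, 23, 23)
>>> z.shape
(2, 29, 29)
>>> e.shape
(29, 37)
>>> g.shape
(37, 23, 23, 23)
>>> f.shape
(23, 29, 23)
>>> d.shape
(23, 29, 37, 23)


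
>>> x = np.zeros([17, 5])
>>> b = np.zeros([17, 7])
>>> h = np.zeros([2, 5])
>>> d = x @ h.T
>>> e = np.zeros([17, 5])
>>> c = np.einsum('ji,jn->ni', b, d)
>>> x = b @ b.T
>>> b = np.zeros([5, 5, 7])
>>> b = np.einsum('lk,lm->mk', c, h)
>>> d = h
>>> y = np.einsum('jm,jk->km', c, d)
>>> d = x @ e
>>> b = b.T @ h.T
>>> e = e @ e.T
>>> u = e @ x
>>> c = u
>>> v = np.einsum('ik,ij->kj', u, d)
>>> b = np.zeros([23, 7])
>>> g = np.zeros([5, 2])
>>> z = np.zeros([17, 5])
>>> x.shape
(17, 17)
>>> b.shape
(23, 7)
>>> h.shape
(2, 5)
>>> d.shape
(17, 5)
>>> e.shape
(17, 17)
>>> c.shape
(17, 17)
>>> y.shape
(5, 7)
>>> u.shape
(17, 17)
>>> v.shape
(17, 5)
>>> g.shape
(5, 2)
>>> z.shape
(17, 5)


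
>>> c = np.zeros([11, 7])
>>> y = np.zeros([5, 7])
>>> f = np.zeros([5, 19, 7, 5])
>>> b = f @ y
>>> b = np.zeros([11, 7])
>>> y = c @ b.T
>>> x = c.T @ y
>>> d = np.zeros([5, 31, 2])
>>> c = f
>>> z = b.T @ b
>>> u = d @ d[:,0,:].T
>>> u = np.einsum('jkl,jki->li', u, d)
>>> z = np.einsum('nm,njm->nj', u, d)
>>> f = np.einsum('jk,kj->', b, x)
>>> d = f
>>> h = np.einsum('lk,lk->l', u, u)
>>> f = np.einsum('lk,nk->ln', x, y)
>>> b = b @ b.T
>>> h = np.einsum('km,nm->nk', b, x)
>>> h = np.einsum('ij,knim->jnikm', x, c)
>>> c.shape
(5, 19, 7, 5)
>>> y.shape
(11, 11)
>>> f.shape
(7, 11)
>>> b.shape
(11, 11)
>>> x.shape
(7, 11)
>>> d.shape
()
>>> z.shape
(5, 31)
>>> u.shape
(5, 2)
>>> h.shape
(11, 19, 7, 5, 5)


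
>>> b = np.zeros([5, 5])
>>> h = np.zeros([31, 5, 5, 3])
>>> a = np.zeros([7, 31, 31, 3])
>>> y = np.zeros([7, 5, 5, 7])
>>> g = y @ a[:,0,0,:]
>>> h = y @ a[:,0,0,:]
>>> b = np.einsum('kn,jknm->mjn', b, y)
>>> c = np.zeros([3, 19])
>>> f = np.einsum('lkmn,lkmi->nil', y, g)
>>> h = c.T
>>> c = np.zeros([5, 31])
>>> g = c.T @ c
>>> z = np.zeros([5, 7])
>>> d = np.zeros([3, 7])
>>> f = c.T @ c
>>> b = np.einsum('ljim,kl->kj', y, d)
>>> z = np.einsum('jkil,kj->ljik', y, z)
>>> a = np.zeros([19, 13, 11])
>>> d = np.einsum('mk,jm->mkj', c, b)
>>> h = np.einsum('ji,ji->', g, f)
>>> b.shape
(3, 5)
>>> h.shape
()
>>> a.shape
(19, 13, 11)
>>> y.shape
(7, 5, 5, 7)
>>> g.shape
(31, 31)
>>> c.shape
(5, 31)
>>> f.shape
(31, 31)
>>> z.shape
(7, 7, 5, 5)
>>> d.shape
(5, 31, 3)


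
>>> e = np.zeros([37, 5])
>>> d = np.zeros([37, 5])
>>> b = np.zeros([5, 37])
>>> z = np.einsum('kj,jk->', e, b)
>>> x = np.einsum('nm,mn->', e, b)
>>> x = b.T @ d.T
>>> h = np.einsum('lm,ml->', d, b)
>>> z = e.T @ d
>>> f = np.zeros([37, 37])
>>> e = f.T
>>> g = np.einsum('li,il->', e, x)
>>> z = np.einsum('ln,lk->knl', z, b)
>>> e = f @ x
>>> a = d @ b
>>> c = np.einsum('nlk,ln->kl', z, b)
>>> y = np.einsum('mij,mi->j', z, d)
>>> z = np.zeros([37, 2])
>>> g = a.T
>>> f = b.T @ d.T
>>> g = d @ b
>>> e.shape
(37, 37)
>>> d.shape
(37, 5)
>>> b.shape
(5, 37)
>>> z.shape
(37, 2)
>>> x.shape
(37, 37)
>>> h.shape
()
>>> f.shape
(37, 37)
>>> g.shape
(37, 37)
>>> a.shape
(37, 37)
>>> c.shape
(5, 5)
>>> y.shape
(5,)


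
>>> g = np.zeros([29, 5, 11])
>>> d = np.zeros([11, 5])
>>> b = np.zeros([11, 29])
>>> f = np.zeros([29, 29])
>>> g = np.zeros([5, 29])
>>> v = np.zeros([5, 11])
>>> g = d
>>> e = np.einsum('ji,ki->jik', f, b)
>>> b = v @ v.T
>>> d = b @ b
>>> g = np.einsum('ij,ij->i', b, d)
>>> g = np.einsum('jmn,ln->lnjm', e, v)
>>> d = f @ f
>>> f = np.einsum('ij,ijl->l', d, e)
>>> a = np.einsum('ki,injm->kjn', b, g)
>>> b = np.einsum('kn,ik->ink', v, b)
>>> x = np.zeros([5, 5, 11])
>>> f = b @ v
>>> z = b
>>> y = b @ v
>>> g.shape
(5, 11, 29, 29)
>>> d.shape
(29, 29)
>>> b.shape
(5, 11, 5)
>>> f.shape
(5, 11, 11)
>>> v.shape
(5, 11)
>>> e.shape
(29, 29, 11)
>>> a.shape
(5, 29, 11)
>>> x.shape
(5, 5, 11)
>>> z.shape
(5, 11, 5)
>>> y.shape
(5, 11, 11)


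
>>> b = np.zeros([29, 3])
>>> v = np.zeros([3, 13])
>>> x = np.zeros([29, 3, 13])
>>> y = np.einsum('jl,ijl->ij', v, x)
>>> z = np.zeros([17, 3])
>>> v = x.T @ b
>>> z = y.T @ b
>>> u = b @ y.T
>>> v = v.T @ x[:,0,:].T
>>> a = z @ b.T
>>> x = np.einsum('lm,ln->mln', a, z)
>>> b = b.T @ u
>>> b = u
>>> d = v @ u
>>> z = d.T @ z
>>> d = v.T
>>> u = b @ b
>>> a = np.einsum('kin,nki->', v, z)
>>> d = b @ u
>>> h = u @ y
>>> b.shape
(29, 29)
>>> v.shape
(3, 3, 29)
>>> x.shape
(29, 3, 3)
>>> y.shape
(29, 3)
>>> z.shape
(29, 3, 3)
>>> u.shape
(29, 29)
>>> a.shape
()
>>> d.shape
(29, 29)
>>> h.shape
(29, 3)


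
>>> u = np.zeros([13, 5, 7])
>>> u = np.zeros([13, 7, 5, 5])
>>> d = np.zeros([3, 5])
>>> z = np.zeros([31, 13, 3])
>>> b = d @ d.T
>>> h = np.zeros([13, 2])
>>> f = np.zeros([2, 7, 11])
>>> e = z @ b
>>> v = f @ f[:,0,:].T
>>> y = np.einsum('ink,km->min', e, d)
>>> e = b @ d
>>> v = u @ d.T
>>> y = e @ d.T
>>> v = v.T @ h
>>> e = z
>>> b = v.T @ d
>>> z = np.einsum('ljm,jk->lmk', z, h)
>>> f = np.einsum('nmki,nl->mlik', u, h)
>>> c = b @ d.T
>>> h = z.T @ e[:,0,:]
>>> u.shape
(13, 7, 5, 5)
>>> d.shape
(3, 5)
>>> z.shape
(31, 3, 2)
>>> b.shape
(2, 7, 5, 5)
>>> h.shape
(2, 3, 3)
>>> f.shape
(7, 2, 5, 5)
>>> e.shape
(31, 13, 3)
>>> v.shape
(3, 5, 7, 2)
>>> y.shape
(3, 3)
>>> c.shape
(2, 7, 5, 3)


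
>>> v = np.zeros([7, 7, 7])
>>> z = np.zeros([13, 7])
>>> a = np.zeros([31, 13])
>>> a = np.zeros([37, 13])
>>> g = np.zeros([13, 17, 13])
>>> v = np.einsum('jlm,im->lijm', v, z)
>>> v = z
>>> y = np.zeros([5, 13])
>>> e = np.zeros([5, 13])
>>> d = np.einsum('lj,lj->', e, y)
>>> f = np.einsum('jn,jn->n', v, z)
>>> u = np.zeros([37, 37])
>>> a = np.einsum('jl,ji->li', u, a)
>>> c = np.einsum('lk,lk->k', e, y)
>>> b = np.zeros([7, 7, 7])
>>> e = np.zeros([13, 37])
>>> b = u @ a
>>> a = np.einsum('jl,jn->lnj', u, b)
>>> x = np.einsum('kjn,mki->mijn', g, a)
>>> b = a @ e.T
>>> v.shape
(13, 7)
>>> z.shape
(13, 7)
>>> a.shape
(37, 13, 37)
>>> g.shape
(13, 17, 13)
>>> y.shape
(5, 13)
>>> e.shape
(13, 37)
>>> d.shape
()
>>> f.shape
(7,)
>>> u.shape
(37, 37)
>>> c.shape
(13,)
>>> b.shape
(37, 13, 13)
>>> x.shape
(37, 37, 17, 13)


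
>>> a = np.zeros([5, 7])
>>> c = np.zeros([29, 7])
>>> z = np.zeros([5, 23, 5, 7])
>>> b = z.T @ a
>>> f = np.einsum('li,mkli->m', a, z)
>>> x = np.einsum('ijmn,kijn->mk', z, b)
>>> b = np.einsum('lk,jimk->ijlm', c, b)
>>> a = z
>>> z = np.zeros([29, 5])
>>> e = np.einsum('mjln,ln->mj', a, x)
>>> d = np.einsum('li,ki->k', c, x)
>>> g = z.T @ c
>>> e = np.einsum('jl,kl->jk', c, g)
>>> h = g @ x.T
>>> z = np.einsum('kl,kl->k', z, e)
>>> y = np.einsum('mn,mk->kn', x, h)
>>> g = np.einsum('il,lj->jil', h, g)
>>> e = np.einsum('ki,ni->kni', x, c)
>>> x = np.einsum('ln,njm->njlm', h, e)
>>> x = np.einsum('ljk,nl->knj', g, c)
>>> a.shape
(5, 23, 5, 7)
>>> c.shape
(29, 7)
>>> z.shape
(29,)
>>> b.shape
(5, 7, 29, 23)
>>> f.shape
(5,)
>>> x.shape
(5, 29, 5)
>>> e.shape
(5, 29, 7)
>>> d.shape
(5,)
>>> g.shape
(7, 5, 5)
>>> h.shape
(5, 5)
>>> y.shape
(5, 7)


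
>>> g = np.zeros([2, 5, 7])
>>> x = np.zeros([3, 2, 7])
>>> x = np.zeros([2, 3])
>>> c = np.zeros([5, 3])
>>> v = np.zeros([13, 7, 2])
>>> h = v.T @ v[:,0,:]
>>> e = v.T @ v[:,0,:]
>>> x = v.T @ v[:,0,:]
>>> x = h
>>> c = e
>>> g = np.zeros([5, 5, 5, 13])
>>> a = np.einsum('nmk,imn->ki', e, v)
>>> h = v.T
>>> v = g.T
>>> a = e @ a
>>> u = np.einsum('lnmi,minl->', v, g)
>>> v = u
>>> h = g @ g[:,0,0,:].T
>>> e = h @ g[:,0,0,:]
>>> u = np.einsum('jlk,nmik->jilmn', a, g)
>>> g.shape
(5, 5, 5, 13)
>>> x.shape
(2, 7, 2)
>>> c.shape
(2, 7, 2)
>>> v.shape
()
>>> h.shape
(5, 5, 5, 5)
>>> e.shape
(5, 5, 5, 13)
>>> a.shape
(2, 7, 13)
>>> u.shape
(2, 5, 7, 5, 5)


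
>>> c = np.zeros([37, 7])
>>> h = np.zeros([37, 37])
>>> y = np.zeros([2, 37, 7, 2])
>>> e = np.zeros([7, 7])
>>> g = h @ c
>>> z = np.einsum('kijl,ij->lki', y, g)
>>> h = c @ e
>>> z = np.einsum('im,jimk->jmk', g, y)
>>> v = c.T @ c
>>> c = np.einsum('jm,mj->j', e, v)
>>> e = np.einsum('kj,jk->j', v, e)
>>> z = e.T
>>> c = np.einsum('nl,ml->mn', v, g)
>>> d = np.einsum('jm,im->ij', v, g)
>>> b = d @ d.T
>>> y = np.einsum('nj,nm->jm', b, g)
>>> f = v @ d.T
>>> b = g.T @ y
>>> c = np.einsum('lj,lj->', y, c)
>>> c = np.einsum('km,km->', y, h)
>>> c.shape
()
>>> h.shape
(37, 7)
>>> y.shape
(37, 7)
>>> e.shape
(7,)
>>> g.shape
(37, 7)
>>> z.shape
(7,)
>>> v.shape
(7, 7)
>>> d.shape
(37, 7)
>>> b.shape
(7, 7)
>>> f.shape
(7, 37)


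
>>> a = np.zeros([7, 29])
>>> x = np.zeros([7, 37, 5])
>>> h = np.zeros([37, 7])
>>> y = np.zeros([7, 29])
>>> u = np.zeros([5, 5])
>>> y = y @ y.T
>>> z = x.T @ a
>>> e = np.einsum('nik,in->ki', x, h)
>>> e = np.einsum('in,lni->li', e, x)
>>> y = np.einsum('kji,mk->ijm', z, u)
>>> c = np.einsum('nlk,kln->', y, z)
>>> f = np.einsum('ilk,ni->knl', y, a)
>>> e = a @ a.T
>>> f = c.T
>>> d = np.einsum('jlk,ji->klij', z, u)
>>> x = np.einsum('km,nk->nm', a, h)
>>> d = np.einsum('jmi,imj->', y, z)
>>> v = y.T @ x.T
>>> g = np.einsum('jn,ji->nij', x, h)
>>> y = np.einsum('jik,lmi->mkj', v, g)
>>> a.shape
(7, 29)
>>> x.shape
(37, 29)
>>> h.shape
(37, 7)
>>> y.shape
(7, 37, 5)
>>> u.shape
(5, 5)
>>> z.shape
(5, 37, 29)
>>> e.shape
(7, 7)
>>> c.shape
()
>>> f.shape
()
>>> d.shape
()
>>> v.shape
(5, 37, 37)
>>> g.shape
(29, 7, 37)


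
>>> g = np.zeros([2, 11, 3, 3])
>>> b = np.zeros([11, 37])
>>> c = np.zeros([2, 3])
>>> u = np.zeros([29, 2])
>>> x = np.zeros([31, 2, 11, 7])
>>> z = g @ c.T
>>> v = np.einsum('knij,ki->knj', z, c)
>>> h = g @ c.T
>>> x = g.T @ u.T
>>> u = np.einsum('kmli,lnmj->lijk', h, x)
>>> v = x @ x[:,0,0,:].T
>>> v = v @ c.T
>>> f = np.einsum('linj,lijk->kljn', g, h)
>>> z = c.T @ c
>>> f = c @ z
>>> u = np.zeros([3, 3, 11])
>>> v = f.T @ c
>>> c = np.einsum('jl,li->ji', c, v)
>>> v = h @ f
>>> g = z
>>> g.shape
(3, 3)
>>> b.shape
(11, 37)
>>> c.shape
(2, 3)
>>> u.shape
(3, 3, 11)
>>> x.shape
(3, 3, 11, 29)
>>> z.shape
(3, 3)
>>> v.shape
(2, 11, 3, 3)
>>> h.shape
(2, 11, 3, 2)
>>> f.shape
(2, 3)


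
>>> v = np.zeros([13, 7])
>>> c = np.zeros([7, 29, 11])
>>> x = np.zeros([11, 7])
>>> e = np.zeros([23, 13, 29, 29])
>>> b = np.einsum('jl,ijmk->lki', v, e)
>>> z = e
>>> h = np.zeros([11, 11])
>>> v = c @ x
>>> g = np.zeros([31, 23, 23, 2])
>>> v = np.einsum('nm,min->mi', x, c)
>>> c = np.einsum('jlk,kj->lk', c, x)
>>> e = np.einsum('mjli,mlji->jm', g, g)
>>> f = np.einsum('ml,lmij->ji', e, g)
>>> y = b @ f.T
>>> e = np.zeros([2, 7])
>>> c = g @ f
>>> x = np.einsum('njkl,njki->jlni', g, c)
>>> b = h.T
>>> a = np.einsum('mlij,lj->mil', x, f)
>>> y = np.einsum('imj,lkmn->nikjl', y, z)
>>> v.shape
(7, 29)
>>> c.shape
(31, 23, 23, 23)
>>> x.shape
(23, 2, 31, 23)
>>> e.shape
(2, 7)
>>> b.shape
(11, 11)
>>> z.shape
(23, 13, 29, 29)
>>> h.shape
(11, 11)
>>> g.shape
(31, 23, 23, 2)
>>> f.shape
(2, 23)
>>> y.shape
(29, 7, 13, 2, 23)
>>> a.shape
(23, 31, 2)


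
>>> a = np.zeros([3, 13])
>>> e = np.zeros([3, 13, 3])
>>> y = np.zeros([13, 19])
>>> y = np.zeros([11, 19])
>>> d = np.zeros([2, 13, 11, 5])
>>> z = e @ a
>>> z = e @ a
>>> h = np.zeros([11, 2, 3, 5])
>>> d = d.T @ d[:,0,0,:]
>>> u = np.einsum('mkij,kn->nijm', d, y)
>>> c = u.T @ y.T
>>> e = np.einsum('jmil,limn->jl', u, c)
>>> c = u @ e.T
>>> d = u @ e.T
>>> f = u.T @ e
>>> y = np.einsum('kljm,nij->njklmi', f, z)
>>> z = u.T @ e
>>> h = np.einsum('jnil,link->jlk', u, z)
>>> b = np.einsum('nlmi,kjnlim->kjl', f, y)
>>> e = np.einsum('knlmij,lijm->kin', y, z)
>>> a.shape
(3, 13)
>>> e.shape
(3, 5, 13)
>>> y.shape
(3, 13, 5, 5, 5, 13)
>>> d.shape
(19, 13, 5, 19)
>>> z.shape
(5, 5, 13, 5)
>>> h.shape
(19, 5, 5)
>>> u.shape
(19, 13, 5, 5)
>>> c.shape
(19, 13, 5, 19)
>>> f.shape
(5, 5, 13, 5)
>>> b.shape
(3, 13, 5)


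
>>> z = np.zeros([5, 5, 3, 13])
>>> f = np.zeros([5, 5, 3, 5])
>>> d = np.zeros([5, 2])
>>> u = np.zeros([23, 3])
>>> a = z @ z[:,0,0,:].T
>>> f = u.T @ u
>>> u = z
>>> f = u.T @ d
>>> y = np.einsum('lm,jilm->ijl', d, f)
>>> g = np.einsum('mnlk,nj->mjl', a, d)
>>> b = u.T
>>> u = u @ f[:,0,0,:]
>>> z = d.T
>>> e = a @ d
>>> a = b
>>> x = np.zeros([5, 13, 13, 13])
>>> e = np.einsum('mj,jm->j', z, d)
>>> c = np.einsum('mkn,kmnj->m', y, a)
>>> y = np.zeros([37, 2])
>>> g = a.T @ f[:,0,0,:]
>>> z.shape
(2, 5)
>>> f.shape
(13, 3, 5, 2)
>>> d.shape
(5, 2)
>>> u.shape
(5, 5, 3, 2)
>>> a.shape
(13, 3, 5, 5)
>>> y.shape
(37, 2)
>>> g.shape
(5, 5, 3, 2)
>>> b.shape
(13, 3, 5, 5)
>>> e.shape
(5,)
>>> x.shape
(5, 13, 13, 13)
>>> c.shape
(3,)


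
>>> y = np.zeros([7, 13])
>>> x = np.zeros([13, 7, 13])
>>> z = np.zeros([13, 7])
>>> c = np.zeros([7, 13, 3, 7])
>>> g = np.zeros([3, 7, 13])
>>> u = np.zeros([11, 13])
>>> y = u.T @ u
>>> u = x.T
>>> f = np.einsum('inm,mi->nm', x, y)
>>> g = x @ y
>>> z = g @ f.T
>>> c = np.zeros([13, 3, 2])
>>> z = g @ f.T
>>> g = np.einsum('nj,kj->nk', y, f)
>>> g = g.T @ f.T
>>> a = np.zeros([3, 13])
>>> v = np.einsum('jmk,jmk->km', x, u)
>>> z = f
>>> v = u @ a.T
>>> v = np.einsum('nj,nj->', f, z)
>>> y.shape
(13, 13)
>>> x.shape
(13, 7, 13)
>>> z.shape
(7, 13)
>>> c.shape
(13, 3, 2)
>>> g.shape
(7, 7)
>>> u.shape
(13, 7, 13)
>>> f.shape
(7, 13)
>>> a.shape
(3, 13)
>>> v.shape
()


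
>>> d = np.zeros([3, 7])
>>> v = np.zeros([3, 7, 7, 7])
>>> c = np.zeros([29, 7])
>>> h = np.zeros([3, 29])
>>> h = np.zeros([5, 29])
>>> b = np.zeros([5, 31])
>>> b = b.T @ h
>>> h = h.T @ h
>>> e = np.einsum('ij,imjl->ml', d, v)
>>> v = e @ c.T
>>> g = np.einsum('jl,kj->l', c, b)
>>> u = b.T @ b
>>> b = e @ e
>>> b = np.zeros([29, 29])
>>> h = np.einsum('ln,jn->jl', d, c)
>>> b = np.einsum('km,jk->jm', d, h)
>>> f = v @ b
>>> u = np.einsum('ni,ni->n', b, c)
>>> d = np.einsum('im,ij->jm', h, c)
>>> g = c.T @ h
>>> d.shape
(7, 3)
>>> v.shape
(7, 29)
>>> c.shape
(29, 7)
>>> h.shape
(29, 3)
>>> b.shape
(29, 7)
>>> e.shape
(7, 7)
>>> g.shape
(7, 3)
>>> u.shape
(29,)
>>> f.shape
(7, 7)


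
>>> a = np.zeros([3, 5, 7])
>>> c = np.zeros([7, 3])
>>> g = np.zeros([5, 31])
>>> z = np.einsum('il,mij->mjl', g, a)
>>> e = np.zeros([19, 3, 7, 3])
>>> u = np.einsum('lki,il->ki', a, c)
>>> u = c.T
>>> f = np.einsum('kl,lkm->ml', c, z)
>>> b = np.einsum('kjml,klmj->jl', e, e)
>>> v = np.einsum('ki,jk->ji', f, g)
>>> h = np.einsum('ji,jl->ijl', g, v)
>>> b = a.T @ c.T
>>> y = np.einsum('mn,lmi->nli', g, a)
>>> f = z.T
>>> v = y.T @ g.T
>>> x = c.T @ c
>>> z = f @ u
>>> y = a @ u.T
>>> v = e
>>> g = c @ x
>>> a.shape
(3, 5, 7)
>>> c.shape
(7, 3)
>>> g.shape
(7, 3)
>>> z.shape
(31, 7, 7)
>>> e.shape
(19, 3, 7, 3)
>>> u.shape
(3, 7)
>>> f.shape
(31, 7, 3)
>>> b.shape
(7, 5, 7)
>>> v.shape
(19, 3, 7, 3)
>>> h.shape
(31, 5, 3)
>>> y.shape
(3, 5, 3)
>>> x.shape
(3, 3)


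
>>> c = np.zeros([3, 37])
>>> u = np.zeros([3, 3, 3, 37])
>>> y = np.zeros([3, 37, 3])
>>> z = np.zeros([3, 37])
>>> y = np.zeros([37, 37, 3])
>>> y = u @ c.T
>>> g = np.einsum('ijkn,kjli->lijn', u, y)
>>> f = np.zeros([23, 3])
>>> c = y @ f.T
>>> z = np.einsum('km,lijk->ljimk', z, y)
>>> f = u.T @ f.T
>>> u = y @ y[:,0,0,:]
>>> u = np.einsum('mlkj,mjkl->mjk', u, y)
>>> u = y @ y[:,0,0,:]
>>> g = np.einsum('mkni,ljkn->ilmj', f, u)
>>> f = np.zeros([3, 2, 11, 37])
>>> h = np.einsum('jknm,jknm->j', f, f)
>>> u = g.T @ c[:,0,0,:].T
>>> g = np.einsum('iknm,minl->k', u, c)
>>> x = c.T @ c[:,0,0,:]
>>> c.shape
(3, 3, 3, 23)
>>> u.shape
(3, 37, 3, 3)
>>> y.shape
(3, 3, 3, 3)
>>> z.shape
(3, 3, 3, 37, 3)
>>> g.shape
(37,)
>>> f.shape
(3, 2, 11, 37)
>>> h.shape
(3,)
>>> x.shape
(23, 3, 3, 23)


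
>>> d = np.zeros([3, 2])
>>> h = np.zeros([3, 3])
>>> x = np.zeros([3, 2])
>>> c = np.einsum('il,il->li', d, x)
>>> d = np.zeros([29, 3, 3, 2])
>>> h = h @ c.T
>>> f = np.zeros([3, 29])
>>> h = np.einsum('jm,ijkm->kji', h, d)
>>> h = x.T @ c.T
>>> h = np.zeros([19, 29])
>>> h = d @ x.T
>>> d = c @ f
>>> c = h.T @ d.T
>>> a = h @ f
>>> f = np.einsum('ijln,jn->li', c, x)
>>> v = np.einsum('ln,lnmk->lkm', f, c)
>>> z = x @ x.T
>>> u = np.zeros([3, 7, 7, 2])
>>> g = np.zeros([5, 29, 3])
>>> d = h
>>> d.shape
(29, 3, 3, 3)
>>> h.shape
(29, 3, 3, 3)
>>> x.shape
(3, 2)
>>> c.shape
(3, 3, 3, 2)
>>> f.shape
(3, 3)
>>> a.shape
(29, 3, 3, 29)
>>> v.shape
(3, 2, 3)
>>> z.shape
(3, 3)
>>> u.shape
(3, 7, 7, 2)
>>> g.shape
(5, 29, 3)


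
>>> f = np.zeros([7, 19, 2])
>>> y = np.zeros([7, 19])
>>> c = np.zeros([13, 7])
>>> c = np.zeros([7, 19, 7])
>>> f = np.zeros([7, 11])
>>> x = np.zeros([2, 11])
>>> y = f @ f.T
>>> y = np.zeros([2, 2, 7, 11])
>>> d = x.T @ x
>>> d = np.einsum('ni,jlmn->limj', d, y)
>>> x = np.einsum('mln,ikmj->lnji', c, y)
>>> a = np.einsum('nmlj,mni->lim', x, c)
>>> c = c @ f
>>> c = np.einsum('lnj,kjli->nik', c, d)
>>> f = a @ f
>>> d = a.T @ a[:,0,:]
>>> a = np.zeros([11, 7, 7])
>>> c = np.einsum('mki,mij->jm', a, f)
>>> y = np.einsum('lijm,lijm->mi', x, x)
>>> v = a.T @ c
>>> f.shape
(11, 7, 11)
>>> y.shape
(2, 7)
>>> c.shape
(11, 11)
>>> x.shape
(19, 7, 11, 2)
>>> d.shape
(7, 7, 7)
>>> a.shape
(11, 7, 7)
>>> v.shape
(7, 7, 11)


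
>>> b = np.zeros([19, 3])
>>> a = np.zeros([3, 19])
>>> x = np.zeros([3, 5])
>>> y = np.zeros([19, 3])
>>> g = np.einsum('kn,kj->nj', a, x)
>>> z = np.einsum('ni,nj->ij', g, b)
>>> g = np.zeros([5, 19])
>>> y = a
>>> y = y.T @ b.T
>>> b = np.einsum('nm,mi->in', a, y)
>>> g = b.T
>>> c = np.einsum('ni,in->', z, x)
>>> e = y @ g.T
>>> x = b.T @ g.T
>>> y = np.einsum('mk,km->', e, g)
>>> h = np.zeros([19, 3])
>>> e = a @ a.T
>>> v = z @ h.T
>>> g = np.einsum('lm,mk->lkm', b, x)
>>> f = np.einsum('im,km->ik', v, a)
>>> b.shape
(19, 3)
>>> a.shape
(3, 19)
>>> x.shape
(3, 3)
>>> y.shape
()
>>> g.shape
(19, 3, 3)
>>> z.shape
(5, 3)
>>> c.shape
()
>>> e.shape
(3, 3)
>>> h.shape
(19, 3)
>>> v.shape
(5, 19)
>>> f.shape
(5, 3)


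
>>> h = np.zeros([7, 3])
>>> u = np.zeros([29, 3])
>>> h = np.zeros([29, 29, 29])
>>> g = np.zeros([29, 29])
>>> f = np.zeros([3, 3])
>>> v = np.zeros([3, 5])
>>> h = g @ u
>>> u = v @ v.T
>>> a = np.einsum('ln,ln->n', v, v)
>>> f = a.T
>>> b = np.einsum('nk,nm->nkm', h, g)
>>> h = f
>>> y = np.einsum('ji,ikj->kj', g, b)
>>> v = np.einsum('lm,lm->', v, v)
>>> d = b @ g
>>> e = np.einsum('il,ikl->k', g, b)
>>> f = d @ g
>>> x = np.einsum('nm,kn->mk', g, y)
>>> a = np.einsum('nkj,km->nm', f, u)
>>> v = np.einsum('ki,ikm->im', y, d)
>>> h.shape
(5,)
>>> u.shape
(3, 3)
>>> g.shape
(29, 29)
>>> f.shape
(29, 3, 29)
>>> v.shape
(29, 29)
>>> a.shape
(29, 3)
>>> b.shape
(29, 3, 29)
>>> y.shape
(3, 29)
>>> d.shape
(29, 3, 29)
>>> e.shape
(3,)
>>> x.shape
(29, 3)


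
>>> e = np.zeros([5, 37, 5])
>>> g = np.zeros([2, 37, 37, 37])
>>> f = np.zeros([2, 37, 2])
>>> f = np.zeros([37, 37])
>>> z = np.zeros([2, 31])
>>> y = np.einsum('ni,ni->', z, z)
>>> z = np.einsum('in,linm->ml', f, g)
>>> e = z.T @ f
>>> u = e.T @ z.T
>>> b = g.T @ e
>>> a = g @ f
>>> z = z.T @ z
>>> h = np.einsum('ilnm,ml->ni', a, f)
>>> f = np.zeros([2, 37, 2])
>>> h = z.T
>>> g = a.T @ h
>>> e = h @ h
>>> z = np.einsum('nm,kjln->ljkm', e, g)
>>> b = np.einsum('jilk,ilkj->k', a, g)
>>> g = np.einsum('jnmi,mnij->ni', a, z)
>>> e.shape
(2, 2)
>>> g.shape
(37, 37)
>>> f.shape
(2, 37, 2)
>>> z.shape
(37, 37, 37, 2)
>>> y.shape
()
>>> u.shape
(37, 37)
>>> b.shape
(37,)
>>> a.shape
(2, 37, 37, 37)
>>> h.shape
(2, 2)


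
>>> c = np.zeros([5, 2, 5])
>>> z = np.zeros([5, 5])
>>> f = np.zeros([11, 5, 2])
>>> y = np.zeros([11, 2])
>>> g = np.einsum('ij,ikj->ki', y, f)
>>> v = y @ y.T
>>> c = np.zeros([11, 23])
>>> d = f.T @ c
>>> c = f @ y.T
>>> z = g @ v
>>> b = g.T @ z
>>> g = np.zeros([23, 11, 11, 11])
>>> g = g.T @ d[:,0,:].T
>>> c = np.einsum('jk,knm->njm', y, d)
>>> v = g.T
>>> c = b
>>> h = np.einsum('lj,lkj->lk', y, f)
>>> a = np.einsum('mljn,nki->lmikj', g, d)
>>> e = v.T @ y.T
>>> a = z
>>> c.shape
(11, 11)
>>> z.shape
(5, 11)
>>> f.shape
(11, 5, 2)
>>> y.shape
(11, 2)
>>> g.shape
(11, 11, 11, 2)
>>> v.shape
(2, 11, 11, 11)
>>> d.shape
(2, 5, 23)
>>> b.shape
(11, 11)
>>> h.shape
(11, 5)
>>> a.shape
(5, 11)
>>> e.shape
(11, 11, 11, 11)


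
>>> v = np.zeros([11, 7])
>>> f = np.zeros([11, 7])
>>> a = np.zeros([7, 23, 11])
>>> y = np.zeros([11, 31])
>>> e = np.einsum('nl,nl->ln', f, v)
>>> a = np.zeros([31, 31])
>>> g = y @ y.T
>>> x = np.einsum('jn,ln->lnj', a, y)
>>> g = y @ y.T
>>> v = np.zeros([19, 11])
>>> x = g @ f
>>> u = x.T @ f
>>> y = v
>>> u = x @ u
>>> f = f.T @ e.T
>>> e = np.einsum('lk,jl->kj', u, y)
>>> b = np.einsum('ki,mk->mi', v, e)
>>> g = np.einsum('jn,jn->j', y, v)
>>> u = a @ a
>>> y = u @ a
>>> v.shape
(19, 11)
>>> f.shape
(7, 7)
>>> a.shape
(31, 31)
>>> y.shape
(31, 31)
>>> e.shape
(7, 19)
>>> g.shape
(19,)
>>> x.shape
(11, 7)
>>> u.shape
(31, 31)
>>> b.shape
(7, 11)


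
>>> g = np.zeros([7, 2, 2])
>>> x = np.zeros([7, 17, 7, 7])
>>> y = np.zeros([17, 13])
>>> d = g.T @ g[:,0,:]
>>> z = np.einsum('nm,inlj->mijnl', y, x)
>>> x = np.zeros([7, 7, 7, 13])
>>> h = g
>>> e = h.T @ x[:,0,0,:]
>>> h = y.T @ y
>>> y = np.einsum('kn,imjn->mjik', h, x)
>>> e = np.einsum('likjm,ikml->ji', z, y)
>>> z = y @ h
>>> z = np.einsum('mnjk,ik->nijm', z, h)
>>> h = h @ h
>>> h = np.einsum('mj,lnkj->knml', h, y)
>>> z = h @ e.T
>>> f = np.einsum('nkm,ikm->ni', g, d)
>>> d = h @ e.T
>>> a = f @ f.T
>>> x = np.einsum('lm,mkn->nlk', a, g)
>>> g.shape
(7, 2, 2)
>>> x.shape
(2, 7, 2)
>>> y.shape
(7, 7, 7, 13)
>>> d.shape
(7, 7, 13, 17)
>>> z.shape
(7, 7, 13, 17)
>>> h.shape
(7, 7, 13, 7)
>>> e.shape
(17, 7)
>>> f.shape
(7, 2)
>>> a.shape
(7, 7)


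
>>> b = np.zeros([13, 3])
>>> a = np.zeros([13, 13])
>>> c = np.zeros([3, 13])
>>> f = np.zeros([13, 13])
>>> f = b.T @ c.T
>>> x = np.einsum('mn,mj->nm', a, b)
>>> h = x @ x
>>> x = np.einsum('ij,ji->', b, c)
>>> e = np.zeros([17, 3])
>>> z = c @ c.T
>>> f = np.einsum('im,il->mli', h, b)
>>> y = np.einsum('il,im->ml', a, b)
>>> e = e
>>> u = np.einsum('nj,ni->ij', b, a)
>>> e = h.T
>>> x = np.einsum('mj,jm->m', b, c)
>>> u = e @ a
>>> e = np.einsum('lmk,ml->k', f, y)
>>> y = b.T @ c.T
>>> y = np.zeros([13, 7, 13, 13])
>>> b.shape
(13, 3)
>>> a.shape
(13, 13)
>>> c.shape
(3, 13)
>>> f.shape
(13, 3, 13)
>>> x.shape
(13,)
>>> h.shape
(13, 13)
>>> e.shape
(13,)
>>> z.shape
(3, 3)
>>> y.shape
(13, 7, 13, 13)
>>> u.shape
(13, 13)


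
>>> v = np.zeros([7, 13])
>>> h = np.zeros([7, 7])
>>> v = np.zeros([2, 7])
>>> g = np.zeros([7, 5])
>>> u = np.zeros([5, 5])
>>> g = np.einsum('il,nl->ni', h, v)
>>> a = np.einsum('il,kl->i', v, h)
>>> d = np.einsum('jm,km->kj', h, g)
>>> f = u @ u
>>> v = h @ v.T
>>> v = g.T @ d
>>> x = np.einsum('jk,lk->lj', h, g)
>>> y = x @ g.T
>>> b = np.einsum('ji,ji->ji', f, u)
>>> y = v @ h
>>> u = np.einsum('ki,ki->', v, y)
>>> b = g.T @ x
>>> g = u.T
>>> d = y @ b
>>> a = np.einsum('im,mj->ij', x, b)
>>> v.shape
(7, 7)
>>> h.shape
(7, 7)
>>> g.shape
()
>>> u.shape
()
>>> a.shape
(2, 7)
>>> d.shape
(7, 7)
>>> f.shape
(5, 5)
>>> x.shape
(2, 7)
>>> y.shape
(7, 7)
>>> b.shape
(7, 7)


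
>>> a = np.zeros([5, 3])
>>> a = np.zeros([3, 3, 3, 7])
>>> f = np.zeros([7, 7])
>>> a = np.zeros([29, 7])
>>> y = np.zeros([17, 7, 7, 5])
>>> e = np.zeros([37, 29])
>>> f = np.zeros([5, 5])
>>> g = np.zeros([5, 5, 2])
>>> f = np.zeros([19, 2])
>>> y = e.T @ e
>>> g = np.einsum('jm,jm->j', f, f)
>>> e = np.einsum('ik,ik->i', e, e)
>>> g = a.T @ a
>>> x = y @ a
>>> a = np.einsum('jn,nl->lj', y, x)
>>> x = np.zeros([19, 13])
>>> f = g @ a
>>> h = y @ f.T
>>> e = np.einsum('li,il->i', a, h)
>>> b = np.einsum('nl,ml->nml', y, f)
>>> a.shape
(7, 29)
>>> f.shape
(7, 29)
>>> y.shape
(29, 29)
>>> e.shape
(29,)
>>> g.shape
(7, 7)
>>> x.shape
(19, 13)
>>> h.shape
(29, 7)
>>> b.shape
(29, 7, 29)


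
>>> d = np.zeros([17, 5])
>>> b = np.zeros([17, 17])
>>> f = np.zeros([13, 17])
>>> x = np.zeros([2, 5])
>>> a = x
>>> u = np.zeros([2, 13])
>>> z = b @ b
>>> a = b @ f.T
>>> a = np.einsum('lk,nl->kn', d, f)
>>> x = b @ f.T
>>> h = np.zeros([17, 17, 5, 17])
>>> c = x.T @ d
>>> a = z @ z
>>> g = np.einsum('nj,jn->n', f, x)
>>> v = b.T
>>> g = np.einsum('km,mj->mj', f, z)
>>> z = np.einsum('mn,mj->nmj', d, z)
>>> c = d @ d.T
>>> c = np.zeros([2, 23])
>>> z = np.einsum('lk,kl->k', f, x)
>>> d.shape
(17, 5)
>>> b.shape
(17, 17)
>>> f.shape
(13, 17)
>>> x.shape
(17, 13)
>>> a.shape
(17, 17)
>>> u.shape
(2, 13)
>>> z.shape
(17,)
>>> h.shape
(17, 17, 5, 17)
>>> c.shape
(2, 23)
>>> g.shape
(17, 17)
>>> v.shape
(17, 17)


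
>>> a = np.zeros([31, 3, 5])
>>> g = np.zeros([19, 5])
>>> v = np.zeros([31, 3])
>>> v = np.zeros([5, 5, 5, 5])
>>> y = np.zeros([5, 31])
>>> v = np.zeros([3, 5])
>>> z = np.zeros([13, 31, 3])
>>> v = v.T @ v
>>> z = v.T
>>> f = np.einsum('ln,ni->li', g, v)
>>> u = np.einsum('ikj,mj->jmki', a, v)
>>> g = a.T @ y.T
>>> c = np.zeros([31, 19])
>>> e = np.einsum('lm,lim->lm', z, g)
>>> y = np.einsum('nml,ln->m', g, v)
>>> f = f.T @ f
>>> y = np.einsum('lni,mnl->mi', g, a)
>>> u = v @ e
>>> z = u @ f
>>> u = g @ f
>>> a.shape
(31, 3, 5)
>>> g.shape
(5, 3, 5)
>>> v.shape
(5, 5)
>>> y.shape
(31, 5)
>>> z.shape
(5, 5)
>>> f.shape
(5, 5)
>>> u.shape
(5, 3, 5)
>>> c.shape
(31, 19)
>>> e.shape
(5, 5)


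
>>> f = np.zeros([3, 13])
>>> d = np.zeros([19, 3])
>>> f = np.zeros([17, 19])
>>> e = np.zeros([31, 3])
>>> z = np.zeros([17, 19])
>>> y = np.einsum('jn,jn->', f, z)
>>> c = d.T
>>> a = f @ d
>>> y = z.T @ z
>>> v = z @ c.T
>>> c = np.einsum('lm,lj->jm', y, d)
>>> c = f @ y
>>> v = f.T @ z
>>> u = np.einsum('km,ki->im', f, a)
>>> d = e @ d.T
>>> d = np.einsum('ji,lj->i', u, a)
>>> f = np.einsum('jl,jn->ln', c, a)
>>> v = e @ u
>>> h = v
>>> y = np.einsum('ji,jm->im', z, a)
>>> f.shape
(19, 3)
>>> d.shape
(19,)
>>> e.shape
(31, 3)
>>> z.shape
(17, 19)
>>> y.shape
(19, 3)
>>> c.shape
(17, 19)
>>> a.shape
(17, 3)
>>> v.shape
(31, 19)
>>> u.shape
(3, 19)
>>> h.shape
(31, 19)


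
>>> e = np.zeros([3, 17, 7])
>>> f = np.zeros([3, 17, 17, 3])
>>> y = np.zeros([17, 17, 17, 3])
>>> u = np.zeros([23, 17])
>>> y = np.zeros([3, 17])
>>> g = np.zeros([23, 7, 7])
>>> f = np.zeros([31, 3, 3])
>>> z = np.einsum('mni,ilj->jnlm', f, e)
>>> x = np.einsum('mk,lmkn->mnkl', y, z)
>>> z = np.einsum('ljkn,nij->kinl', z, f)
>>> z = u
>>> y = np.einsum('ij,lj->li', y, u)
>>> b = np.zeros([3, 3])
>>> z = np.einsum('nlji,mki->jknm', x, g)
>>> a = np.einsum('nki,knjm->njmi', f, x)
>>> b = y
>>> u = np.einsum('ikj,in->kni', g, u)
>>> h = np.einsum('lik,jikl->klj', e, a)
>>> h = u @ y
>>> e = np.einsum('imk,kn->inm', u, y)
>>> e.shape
(7, 3, 17)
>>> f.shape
(31, 3, 3)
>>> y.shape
(23, 3)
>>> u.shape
(7, 17, 23)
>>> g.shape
(23, 7, 7)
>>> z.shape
(17, 7, 3, 23)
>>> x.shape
(3, 31, 17, 7)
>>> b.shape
(23, 3)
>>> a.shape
(31, 17, 7, 3)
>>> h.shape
(7, 17, 3)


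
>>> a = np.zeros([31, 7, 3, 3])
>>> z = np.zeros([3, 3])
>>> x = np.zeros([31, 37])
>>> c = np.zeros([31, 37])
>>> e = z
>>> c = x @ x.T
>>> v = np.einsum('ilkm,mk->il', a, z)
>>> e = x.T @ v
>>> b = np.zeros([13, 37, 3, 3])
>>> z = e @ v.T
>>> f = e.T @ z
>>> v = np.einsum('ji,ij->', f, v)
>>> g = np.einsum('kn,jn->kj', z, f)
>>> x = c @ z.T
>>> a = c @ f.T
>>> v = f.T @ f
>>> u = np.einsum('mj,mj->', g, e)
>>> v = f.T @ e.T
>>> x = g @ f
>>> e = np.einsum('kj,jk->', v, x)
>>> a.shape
(31, 7)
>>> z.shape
(37, 31)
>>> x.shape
(37, 31)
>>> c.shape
(31, 31)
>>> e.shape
()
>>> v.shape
(31, 37)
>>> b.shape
(13, 37, 3, 3)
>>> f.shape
(7, 31)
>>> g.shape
(37, 7)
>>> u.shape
()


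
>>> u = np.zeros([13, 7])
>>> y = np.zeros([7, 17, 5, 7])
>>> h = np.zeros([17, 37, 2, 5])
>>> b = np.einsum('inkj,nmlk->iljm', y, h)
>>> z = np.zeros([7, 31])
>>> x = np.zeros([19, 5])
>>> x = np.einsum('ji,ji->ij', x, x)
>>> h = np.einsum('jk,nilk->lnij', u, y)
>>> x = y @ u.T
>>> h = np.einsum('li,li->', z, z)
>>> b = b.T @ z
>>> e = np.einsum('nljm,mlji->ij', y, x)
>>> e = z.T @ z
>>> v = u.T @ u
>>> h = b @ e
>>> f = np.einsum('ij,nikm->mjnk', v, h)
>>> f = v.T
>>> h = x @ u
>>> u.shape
(13, 7)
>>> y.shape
(7, 17, 5, 7)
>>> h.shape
(7, 17, 5, 7)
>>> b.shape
(37, 7, 2, 31)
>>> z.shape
(7, 31)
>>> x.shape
(7, 17, 5, 13)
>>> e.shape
(31, 31)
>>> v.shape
(7, 7)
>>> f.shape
(7, 7)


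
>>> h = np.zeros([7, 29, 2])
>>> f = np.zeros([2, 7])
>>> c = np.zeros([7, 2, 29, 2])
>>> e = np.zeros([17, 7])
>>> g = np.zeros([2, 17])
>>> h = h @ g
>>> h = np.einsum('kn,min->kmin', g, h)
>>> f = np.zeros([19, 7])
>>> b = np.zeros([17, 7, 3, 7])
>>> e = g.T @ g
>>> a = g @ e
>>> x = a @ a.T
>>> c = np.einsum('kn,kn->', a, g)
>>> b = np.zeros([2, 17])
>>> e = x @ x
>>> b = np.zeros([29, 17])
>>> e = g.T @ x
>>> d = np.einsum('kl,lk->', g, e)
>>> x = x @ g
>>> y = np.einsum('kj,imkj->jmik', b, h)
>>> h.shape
(2, 7, 29, 17)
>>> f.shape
(19, 7)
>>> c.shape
()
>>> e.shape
(17, 2)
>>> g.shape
(2, 17)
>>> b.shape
(29, 17)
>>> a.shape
(2, 17)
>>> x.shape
(2, 17)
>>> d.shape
()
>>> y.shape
(17, 7, 2, 29)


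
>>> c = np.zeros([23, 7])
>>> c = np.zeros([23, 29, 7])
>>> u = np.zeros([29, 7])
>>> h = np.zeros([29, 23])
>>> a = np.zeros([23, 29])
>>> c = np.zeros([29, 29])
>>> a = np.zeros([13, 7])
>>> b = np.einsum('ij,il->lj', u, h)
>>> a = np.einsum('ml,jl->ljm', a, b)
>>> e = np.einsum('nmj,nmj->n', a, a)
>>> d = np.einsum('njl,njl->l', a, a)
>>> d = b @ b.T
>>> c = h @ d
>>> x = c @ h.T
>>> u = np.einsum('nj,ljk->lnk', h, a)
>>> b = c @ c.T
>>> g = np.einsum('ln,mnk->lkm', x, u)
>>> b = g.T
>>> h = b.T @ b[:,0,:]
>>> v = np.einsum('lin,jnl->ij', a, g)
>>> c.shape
(29, 23)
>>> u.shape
(7, 29, 13)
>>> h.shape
(29, 13, 29)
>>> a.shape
(7, 23, 13)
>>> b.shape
(7, 13, 29)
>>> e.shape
(7,)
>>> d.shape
(23, 23)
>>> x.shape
(29, 29)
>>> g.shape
(29, 13, 7)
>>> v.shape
(23, 29)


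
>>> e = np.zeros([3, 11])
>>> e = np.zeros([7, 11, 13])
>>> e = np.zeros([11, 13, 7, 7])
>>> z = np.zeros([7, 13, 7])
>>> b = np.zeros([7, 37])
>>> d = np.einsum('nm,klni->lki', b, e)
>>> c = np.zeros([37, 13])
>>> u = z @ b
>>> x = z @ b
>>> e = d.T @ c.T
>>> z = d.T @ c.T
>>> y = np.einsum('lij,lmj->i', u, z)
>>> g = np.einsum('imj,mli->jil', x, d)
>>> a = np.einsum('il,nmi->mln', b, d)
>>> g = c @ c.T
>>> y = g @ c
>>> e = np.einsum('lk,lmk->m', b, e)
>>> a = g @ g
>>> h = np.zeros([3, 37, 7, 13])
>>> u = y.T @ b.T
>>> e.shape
(11,)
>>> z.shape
(7, 11, 37)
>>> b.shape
(7, 37)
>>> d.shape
(13, 11, 7)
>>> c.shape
(37, 13)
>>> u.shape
(13, 7)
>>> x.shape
(7, 13, 37)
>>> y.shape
(37, 13)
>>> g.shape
(37, 37)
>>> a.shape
(37, 37)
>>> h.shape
(3, 37, 7, 13)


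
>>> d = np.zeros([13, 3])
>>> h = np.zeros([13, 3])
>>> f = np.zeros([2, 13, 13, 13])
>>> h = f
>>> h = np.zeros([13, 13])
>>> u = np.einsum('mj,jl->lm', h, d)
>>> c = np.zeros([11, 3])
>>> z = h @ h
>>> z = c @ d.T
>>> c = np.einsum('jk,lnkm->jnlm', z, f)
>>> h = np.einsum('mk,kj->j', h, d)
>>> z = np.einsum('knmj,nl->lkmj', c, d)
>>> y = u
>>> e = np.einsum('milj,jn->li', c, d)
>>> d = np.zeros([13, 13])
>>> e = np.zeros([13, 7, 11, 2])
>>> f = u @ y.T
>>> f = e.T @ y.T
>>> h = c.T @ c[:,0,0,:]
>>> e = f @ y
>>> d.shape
(13, 13)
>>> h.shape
(13, 2, 13, 13)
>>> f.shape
(2, 11, 7, 3)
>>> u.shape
(3, 13)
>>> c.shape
(11, 13, 2, 13)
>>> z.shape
(3, 11, 2, 13)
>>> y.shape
(3, 13)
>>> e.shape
(2, 11, 7, 13)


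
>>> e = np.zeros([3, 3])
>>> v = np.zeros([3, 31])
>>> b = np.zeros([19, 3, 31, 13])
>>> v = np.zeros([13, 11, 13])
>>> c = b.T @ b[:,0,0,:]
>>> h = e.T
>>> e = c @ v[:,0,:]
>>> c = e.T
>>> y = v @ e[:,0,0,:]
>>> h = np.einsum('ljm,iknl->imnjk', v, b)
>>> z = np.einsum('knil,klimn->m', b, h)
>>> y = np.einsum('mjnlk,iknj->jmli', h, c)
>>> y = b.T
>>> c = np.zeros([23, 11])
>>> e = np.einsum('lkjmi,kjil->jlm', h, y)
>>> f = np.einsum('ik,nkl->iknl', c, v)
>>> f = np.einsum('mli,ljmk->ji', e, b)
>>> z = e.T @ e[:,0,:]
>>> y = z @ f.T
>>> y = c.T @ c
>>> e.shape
(31, 19, 11)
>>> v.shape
(13, 11, 13)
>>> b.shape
(19, 3, 31, 13)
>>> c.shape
(23, 11)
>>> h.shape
(19, 13, 31, 11, 3)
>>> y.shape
(11, 11)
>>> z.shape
(11, 19, 11)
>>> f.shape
(3, 11)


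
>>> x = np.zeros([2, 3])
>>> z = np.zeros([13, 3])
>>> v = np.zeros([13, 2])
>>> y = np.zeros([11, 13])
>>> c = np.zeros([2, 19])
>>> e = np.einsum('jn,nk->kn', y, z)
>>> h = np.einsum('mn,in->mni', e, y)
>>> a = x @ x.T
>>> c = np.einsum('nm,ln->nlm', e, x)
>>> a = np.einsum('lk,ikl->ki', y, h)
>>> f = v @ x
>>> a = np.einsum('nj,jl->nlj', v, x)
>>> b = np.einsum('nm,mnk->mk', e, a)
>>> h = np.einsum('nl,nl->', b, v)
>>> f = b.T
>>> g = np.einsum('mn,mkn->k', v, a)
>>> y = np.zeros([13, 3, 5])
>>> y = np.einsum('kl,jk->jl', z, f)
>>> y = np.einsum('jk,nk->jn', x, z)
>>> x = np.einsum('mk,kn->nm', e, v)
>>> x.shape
(2, 3)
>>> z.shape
(13, 3)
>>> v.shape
(13, 2)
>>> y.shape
(2, 13)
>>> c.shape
(3, 2, 13)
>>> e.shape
(3, 13)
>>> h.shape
()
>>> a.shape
(13, 3, 2)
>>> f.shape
(2, 13)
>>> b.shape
(13, 2)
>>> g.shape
(3,)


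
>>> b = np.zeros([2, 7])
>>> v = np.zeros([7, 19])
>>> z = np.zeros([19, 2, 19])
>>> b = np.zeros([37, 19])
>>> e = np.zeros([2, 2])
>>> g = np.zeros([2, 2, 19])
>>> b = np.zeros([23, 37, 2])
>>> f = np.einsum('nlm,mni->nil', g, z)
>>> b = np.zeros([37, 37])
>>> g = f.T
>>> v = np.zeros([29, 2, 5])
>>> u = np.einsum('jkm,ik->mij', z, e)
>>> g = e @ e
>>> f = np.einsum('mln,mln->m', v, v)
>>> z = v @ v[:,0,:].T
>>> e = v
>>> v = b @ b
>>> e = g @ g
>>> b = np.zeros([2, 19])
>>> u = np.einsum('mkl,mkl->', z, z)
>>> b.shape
(2, 19)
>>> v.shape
(37, 37)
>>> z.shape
(29, 2, 29)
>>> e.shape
(2, 2)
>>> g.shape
(2, 2)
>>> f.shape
(29,)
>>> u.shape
()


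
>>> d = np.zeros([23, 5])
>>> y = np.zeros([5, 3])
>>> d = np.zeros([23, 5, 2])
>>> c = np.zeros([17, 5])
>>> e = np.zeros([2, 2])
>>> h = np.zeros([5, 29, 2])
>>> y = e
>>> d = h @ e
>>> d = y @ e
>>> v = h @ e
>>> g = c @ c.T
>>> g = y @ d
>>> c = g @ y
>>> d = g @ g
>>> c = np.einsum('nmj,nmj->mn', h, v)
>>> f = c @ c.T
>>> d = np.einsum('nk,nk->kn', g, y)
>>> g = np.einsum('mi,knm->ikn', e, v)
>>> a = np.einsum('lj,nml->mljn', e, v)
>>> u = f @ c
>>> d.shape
(2, 2)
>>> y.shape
(2, 2)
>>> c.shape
(29, 5)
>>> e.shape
(2, 2)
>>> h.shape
(5, 29, 2)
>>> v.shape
(5, 29, 2)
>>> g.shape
(2, 5, 29)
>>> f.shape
(29, 29)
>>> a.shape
(29, 2, 2, 5)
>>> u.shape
(29, 5)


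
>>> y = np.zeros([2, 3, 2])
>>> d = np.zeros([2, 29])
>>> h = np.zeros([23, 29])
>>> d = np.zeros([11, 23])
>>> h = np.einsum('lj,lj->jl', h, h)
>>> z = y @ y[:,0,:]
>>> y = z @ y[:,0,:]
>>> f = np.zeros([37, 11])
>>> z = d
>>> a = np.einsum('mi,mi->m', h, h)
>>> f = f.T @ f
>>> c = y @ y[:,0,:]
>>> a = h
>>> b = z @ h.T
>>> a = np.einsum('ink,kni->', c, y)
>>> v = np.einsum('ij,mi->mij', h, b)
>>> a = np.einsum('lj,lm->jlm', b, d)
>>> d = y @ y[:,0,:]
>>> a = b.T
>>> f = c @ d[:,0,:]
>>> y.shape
(2, 3, 2)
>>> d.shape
(2, 3, 2)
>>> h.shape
(29, 23)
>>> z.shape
(11, 23)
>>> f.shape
(2, 3, 2)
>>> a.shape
(29, 11)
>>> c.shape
(2, 3, 2)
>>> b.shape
(11, 29)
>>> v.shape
(11, 29, 23)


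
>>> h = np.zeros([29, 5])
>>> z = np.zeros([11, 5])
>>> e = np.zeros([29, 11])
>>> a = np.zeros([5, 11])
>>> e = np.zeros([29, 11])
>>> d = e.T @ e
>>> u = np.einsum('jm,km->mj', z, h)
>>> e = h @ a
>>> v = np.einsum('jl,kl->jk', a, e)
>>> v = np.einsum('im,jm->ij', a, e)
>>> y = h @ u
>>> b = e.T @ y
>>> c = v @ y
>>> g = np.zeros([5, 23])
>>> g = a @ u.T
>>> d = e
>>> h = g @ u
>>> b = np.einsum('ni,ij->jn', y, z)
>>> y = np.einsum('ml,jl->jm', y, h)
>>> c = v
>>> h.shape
(5, 11)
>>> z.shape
(11, 5)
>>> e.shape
(29, 11)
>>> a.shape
(5, 11)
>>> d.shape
(29, 11)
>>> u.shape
(5, 11)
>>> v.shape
(5, 29)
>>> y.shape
(5, 29)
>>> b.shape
(5, 29)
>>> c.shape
(5, 29)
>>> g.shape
(5, 5)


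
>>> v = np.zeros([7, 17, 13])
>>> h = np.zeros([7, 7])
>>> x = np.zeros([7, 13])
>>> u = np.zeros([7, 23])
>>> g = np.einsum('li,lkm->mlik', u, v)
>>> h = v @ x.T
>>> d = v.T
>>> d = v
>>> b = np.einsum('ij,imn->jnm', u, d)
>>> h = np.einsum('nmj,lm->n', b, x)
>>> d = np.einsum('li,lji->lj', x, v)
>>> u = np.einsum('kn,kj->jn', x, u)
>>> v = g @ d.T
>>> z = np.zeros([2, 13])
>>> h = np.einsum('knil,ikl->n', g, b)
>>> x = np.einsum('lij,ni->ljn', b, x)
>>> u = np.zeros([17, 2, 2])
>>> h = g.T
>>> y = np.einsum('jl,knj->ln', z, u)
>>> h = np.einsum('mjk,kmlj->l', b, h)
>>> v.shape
(13, 7, 23, 7)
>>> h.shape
(7,)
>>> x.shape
(23, 17, 7)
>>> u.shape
(17, 2, 2)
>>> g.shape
(13, 7, 23, 17)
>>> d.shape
(7, 17)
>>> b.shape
(23, 13, 17)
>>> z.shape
(2, 13)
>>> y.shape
(13, 2)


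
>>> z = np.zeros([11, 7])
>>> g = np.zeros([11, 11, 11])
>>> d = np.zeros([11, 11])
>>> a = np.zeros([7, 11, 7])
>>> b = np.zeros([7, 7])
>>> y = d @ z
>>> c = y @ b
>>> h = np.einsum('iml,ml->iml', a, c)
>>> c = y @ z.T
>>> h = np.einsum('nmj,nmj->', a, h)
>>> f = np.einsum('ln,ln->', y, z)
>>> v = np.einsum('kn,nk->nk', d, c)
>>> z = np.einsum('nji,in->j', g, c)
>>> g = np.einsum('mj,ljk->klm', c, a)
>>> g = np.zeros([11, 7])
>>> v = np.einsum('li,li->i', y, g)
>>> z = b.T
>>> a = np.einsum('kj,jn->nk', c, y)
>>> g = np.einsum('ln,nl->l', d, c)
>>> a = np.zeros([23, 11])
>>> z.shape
(7, 7)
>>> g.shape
(11,)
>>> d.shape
(11, 11)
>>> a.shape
(23, 11)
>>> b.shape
(7, 7)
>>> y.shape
(11, 7)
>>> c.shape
(11, 11)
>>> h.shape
()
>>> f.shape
()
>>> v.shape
(7,)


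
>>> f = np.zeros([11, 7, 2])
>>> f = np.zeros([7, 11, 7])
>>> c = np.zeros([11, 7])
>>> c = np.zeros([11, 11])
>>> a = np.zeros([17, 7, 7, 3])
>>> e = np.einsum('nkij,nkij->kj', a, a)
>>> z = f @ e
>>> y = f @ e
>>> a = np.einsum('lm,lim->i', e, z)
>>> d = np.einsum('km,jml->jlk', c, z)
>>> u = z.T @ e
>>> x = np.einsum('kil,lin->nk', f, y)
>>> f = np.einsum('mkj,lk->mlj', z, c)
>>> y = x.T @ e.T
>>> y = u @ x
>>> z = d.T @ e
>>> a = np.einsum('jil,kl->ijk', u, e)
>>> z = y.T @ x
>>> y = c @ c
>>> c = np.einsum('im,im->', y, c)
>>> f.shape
(7, 11, 3)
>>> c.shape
()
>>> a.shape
(11, 3, 7)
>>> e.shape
(7, 3)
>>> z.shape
(7, 11, 7)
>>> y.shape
(11, 11)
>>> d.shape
(7, 3, 11)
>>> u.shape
(3, 11, 3)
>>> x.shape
(3, 7)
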